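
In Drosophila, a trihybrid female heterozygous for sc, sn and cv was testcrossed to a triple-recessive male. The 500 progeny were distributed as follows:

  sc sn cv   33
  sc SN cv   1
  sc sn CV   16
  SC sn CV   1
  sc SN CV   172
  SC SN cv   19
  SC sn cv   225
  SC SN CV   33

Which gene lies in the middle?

The two most frequent reciprocal classes, SC sn cv and sc SN CV, are the parental types, so the F1 was SC sn cv / sc SN CV.
The two rarest classes, SC sn CV and sc SN cv, are the double crossovers. Comparing them with the parentals, only the cv allele has switched, so cv is the middle locus and the order is sc – cv – sn.

cv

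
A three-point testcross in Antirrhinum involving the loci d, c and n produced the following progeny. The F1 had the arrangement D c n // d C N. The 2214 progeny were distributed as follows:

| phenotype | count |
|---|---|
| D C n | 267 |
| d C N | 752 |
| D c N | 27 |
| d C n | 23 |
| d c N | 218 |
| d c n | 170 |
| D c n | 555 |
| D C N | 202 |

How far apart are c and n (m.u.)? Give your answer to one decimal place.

24.2 m.u.

The two rarest classes, D c N and d C n, are the double crossovers. Comparing them with the parentals, only the n allele has switched, so n is the middle locus and the order is c – n – d.
Crossovers in the c–n interval produce the single-crossover classes D C n and d c N (267 + 218 = 485) plus the double crossovers (50).
RF(c–n) = (485 + 50) / 2214 = 535/2214 = 0.2416 → 24.2 m.u.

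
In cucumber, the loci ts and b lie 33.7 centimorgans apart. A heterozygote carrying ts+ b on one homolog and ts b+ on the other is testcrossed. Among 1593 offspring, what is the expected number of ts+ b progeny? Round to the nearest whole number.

528

A map distance of 33.7 centimorgans corresponds to a recombination frequency of 0.337.
The F1 is ts+ b / ts b+, so ts+ b is a parental gamete class with expected frequency (1 − r)/2 = 0.663/2 = 0.3315.
Expected number = 0.3315 × 1593 = 528.08 ≈ 528.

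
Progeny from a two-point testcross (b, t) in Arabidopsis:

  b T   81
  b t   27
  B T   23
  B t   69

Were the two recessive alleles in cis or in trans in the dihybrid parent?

trans

The two most frequent classes are B t (69) and b T (81); these are the parental (non-recombinant) types.
So the F1 carried B t on one chromosome and b T on the other — the recessive alleles are on opposite chromosomes (trans / repulsion).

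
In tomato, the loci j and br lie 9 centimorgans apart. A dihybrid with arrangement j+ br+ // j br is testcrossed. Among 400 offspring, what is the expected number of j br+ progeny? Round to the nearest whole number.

18

A map distance of 9 centimorgans corresponds to a recombination frequency of 0.090.
The F1 is j+ br+ / j br, so j br+ is a recombinant gamete class with expected frequency r/2 = 0.090/2 = 0.0450.
Expected number = 0.0450 × 400 = 18.00 ≈ 18.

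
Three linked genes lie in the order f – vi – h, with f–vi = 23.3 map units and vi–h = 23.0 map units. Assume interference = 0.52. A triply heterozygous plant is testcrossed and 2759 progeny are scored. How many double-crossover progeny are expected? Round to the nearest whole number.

71

Map distances give recombination frequencies of 0.233 and 0.230 for the two intervals.
With interference 0.52 (so coincidence = 0.48), expected double-crossover frequency = 0.233 × 0.230 × 0.48 = 0.02572.
Expected number = 0.02572 × 2759 = 70.97 ≈ 71.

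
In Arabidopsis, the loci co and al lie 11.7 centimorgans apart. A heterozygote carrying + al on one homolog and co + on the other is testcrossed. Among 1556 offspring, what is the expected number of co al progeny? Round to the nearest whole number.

A map distance of 11.7 centimorgans corresponds to a recombination frequency of 0.117.
The F1 is + al / co +, so co al is a recombinant gamete class with expected frequency r/2 = 0.117/2 = 0.0585.
Expected number = 0.0585 × 1556 = 91.03 ≈ 91.

91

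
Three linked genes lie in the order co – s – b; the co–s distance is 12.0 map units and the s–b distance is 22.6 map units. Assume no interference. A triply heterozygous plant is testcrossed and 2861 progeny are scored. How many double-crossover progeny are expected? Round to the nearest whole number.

78

Map distances give recombination frequencies of 0.120 and 0.226 for the two intervals.
With no interference, expected double-crossover frequency = 0.120 × 0.226 = 0.02712.
Expected number = 0.02712 × 2861 = 77.59 ≈ 78.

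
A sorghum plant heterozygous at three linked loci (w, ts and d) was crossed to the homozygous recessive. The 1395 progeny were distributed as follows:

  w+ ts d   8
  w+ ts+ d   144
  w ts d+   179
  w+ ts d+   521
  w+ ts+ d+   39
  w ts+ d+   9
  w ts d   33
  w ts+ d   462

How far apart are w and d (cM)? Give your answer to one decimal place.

24.4 cM

The two most frequent reciprocal classes, w ts+ d and w+ ts d+, are the parental types, so the F1 was w ts+ d / w+ ts d+.
The two rarest classes, w ts+ d+ and w+ ts d, are the double crossovers. Comparing them with the parentals, only the d allele has switched, so d is the middle locus and the order is ts – d – w.
Crossovers in the d–w interval produce the single-crossover classes w+ ts+ d and w ts d+ (144 + 179 = 323) plus the double crossovers (17).
RF(d–w) = (323 + 17) / 1395 = 340/1395 = 0.2437 → 24.4 cM.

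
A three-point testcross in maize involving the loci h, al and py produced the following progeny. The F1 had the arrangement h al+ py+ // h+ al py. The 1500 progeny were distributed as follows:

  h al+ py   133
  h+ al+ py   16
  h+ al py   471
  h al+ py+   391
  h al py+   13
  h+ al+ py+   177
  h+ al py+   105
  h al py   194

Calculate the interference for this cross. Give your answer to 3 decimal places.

The two rarest classes, h al py+ and h+ al+ py, are the double crossovers. Comparing them with the parentals, only the al allele has switched, so al is the middle locus and the order is h – al – py.
h–al: (371 + 29)/1500 = 0.2667; al–py: (238 + 29)/1500 = 0.1780.
Expected DCO frequency = 0.2667 × 0.1780 ≈ 0.04747; observed = 29/1500 ≈ 0.01933.
Coefficient of coincidence = 0.01933/0.04747 ≈ 0.407; interference = 1 − 0.407 = 0.593.

0.593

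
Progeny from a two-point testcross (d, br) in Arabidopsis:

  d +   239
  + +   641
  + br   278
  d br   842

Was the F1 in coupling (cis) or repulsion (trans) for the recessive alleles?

cis

The two most frequent classes are + + (641) and d br (842); these are the parental (non-recombinant) types.
So the F1 carried + + on one chromosome and d br on the other — the recessive alleles are on the same chromosome (cis / coupling).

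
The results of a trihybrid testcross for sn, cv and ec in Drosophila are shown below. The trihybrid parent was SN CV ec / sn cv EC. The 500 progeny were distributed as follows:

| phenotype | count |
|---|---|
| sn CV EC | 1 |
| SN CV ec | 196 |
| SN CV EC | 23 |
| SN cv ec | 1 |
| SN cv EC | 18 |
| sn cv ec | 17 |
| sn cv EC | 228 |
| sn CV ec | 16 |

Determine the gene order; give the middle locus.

cv

The two rarest classes, SN cv ec and sn CV EC, are the double crossovers. Comparing them with the parentals, only the cv allele has switched, so cv is the middle locus and the order is sn – cv – ec.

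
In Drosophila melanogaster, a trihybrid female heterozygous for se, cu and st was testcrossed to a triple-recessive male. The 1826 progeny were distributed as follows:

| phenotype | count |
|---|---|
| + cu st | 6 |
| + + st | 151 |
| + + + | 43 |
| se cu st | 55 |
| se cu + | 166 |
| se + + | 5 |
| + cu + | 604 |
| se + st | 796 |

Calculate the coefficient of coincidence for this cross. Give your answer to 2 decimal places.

0.56

The two most frequent reciprocal classes, + cu + and se + st, are the parental types, so the F1 was + cu + / se + st.
The two rarest classes, + cu st and se + +, are the double crossovers. Comparing them with the parentals, only the st allele has switched, so st is the middle locus and the order is se – st – cu.
se–st: (317 + 11)/1826 = 0.1796; st–cu: (98 + 11)/1826 = 0.0597.
Expected DCO frequency = 0.1796 × 0.0597 ≈ 0.01072; observed = 11/1826 ≈ 0.00602.
Coefficient of coincidence = 0.00602/0.01072 ≈ 0.56.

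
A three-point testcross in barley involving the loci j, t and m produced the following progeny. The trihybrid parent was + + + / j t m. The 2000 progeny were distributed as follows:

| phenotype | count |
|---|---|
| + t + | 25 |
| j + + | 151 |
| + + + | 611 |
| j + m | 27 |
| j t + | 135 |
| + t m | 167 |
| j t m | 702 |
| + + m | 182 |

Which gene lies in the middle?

The two rarest classes, + t + and j + m, are the double crossovers. Comparing them with the parentals, only the t allele has switched, so t is the middle locus and the order is j – t – m.

t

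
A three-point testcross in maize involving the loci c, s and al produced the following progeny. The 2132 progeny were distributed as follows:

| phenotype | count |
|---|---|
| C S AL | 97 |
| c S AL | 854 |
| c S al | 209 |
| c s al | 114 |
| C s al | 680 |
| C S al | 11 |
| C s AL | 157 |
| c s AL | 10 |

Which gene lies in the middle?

s

The two most frequent reciprocal classes, c S AL and C s al, are the parental types, so the F1 was c S AL / C s al.
The two rarest classes, c s AL and C S al, are the double crossovers. Comparing them with the parentals, only the s allele has switched, so s is the middle locus and the order is al – s – c.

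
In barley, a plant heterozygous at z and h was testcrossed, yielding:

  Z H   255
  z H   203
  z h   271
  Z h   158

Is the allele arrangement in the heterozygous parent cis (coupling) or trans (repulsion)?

The two most frequent classes are Z H (255) and z h (271); these are the parental (non-recombinant) types.
So the F1 carried Z H on one chromosome and z h on the other — the recessive alleles are on the same chromosome (cis / coupling).

cis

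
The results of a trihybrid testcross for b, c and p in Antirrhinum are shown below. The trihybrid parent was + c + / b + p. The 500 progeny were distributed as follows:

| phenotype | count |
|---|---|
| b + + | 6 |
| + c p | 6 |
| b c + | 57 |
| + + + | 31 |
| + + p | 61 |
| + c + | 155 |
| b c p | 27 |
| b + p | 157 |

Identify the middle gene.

p

The two rarest classes, + c p and b + +, are the double crossovers. Comparing them with the parentals, only the p allele has switched, so p is the middle locus and the order is c – p – b.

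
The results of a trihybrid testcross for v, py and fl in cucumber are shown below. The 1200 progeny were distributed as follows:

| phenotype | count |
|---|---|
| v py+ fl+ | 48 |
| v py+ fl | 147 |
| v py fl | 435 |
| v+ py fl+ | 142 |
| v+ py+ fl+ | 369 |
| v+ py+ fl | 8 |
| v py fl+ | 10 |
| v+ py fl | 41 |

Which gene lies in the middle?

The two most frequent reciprocal classes, v py fl and v+ py+ fl+, are the parental types, so the F1 was v py fl / v+ py+ fl+.
The two rarest classes, v py fl+ and v+ py+ fl, are the double crossovers. Comparing them with the parentals, only the fl allele has switched, so fl is the middle locus and the order is v – fl – py.

fl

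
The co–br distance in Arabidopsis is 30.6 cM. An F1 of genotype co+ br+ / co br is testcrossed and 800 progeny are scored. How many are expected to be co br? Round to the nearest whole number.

278

A map distance of 30.6 cM corresponds to a recombination frequency of 0.306.
The F1 is co+ br+ / co br, so co br is a parental gamete class with expected frequency (1 − r)/2 = 0.694/2 = 0.3470.
Expected number = 0.3470 × 800 = 277.60 ≈ 278.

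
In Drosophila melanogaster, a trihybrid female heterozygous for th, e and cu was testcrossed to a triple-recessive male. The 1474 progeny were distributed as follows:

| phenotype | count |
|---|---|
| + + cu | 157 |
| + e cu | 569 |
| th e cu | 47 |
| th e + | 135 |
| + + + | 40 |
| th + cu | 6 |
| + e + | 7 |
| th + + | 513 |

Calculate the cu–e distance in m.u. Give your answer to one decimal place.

20.7 m.u.

The two most frequent reciprocal classes, th + + and + e cu, are the parental types, so the F1 was th + + / + e cu.
The two rarest classes, th + cu and + e +, are the double crossovers. Comparing them with the parentals, only the cu allele has switched, so cu is the middle locus and the order is e – cu – th.
Crossovers in the e–cu interval produce the single-crossover classes th e + and + + cu (135 + 157 = 292) plus the double crossovers (13).
RF(e–cu) = (292 + 13) / 1474 = 305/1474 = 0.2069 → 20.7 m.u.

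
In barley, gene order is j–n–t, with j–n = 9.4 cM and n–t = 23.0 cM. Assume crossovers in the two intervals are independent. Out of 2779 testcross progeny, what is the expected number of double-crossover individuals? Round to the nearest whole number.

60

Map distances give recombination frequencies of 0.094 and 0.230 for the two intervals.
With no interference, expected double-crossover frequency = 0.094 × 0.230 = 0.02162.
Expected number = 0.02162 × 2779 = 60.08 ≈ 60.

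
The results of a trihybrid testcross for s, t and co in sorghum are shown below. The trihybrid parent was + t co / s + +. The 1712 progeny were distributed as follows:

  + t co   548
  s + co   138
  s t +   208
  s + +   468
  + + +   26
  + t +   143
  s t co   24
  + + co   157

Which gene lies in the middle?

s

The two rarest classes, s t co and + + +, are the double crossovers. Comparing them with the parentals, only the s allele has switched, so s is the middle locus and the order is co – s – t.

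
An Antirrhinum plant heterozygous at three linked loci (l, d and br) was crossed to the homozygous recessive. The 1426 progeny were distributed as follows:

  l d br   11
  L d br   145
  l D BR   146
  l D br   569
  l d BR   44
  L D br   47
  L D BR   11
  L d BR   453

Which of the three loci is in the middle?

The two most frequent reciprocal classes, l D br and L d BR, are the parental types, so the F1 was l D br / L d BR.
The two rarest classes, l d br and L D BR, are the double crossovers. Comparing them with the parentals, only the d allele has switched, so d is the middle locus and the order is l – d – br.

d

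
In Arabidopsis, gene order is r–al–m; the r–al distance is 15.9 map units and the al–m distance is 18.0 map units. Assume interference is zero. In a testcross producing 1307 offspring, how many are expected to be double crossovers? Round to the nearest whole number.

Map distances give recombination frequencies of 0.159 and 0.180 for the two intervals.
With no interference, expected double-crossover frequency = 0.159 × 0.180 = 0.02862.
Expected number = 0.02862 × 1307 = 37.41 ≈ 37.

37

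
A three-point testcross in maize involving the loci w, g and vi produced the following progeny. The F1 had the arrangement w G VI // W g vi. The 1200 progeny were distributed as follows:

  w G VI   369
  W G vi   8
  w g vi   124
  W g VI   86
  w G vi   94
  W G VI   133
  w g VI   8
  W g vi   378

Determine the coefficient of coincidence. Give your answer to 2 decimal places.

The two rarest classes, w g VI and W G vi, are the double crossovers. Comparing them with the parentals, only the g allele has switched, so g is the middle locus and the order is vi – g – w.
vi–g: (180 + 16)/1200 = 0.1633; g–w: (257 + 16)/1200 = 0.2275.
Expected DCO frequency = 0.1633 × 0.2275 ≈ 0.03715; observed = 16/1200 ≈ 0.01333.
Coefficient of coincidence = 0.01333/0.03715 ≈ 0.36.

0.36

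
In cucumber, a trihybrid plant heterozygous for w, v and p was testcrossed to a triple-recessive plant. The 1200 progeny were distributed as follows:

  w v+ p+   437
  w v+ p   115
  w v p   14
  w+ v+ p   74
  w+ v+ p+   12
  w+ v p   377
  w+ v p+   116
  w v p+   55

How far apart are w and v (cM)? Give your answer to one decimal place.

12.9 cM

The two most frequent reciprocal classes, w v+ p+ and w+ v p, are the parental types, so the F1 was w v+ p+ / w+ v p.
The two rarest classes, w+ v+ p+ and w v p, are the double crossovers. Comparing them with the parentals, only the w allele has switched, so w is the middle locus and the order is v – w – p.
Crossovers in the v–w interval produce the single-crossover classes w v p+ and w+ v+ p (55 + 74 = 129) plus the double crossovers (26).
RF(v–w) = (129 + 26) / 1200 = 155/1200 = 0.1292 → 12.9 cM.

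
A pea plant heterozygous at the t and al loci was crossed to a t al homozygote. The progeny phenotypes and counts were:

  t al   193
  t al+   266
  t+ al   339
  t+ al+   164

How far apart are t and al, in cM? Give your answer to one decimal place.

37.1 cM

The two most frequent classes, t+ al (339) and t al+ (266), are the parental types, so the F1 was t+ al / t al+.
The recombinant classes are t+ al+ and t al: 164 + 193 = 357.
Recombination frequency = 357/962 = 0.3711 ≈ 37.1%, i.e. 37.1 cM.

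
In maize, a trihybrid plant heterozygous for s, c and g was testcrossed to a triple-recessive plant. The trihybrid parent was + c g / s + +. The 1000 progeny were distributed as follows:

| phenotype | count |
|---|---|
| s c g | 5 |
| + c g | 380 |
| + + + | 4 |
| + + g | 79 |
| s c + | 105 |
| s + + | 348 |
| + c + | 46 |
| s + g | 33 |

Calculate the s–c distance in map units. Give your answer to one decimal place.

The two rarest classes, s c g and + + +, are the double crossovers. Comparing them with the parentals, only the s allele has switched, so s is the middle locus and the order is c – s – g.
Crossovers in the c–s interval produce the single-crossover classes + + g and s c + (79 + 105 = 184) plus the double crossovers (9).
RF(c–s) = (184 + 9) / 1000 = 193/1000 = 0.1930 → 19.3 map units.

19.3 map units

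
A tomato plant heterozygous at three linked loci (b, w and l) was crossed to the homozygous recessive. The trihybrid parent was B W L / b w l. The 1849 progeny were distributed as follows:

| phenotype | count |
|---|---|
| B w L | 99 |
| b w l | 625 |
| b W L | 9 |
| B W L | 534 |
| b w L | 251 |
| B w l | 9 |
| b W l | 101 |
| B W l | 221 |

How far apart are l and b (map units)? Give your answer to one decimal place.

The two rarest classes, b W L and B w l, are the double crossovers. Comparing them with the parentals, only the b allele has switched, so b is the middle locus and the order is l – b – w.
Crossovers in the l–b interval produce the single-crossover classes B W l and b w L (221 + 251 = 472) plus the double crossovers (18).
RF(l–b) = (472 + 18) / 1849 = 490/1849 = 0.2650 → 26.5 map units.

26.5 map units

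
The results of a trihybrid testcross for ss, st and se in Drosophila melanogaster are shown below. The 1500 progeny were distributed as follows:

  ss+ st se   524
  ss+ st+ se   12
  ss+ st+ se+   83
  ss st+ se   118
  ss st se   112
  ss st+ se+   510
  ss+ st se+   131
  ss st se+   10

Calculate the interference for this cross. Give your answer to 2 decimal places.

The two most frequent reciprocal classes, ss st+ se+ and ss+ st se, are the parental types, so the F1 was ss st+ se+ / ss+ st se.
The two rarest classes, ss st se+ and ss+ st+ se, are the double crossovers. Comparing them with the parentals, only the st allele has switched, so st is the middle locus and the order is se – st – ss.
se–st: (249 + 22)/1500 = 0.1807; st–ss: (195 + 22)/1500 = 0.1447.
Expected DCO frequency = 0.1807 × 0.1447 ≈ 0.02615; observed = 22/1500 ≈ 0.01467.
Coefficient of coincidence = 0.01467/0.02615 ≈ 0.56; interference = 1 − 0.56 = 0.44.

0.44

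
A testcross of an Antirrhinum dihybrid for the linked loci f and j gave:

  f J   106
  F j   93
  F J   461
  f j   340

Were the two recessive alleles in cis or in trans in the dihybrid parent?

The two most frequent classes are F J (461) and f j (340); these are the parental (non-recombinant) types.
So the F1 carried F J on one chromosome and f j on the other — the recessive alleles are on the same chromosome (cis / coupling).

cis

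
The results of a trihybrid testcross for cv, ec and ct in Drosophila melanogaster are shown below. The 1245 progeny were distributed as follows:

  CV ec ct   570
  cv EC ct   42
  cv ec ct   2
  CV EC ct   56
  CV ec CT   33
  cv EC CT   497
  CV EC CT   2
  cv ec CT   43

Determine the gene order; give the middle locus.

The two most frequent reciprocal classes, CV ec ct and cv EC CT, are the parental types, so the F1 was CV ec ct / cv EC CT.
The two rarest classes, cv ec ct and CV EC CT, are the double crossovers. Comparing them with the parentals, only the cv allele has switched, so cv is the middle locus and the order is ct – cv – ec.

cv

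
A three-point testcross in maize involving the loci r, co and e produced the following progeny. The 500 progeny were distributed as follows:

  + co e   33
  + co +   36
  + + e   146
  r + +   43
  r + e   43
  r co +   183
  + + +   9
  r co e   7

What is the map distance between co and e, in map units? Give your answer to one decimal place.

The two most frequent reciprocal classes, + + e and r co +, are the parental types, so the F1 was + + e / r co +.
The two rarest classes, + + + and r co e, are the double crossovers. Comparing them with the parentals, only the e allele has switched, so e is the middle locus and the order is co – e – r.
Crossovers in the co–e interval produce the single-crossover classes + co e and r + + (33 + 43 = 76) plus the double crossovers (16).
RF(co–e) = (76 + 16) / 500 = 92/500 = 0.1840 → 18.4 map units.

18.4 map units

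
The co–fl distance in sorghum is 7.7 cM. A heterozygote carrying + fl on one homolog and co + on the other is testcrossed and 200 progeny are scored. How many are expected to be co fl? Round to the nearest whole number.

8

A map distance of 7.7 cM corresponds to a recombination frequency of 0.077.
The F1 is + fl / co +, so co fl is a recombinant gamete class with expected frequency r/2 = 0.077/2 = 0.0385.
Expected number = 0.0385 × 200 = 7.70 ≈ 8.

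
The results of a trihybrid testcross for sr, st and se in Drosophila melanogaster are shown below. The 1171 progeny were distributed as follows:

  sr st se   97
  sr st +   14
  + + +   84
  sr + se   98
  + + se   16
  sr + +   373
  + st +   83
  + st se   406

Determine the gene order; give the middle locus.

st

The two most frequent reciprocal classes, sr + + and + st se, are the parental types, so the F1 was sr + + / + st se.
The two rarest classes, sr st + and + + se, are the double crossovers. Comparing them with the parentals, only the st allele has switched, so st is the middle locus and the order is se – st – sr.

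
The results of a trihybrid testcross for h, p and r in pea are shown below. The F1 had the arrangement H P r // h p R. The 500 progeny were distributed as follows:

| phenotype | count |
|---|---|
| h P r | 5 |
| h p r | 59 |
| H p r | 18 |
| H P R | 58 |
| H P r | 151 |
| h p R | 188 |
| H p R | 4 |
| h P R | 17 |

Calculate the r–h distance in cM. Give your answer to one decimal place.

The two rarest classes, h P r and H p R, are the double crossovers. Comparing them with the parentals, only the h allele has switched, so h is the middle locus and the order is r – h – p.
Crossovers in the r–h interval produce the single-crossover classes H P R and h p r (58 + 59 = 117) plus the double crossovers (9).
RF(r–h) = (117 + 9) / 500 = 126/500 = 0.2520 → 25.2 cM.

25.2 cM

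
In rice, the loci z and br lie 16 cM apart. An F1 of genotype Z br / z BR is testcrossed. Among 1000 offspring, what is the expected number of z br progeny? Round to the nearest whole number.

A map distance of 16 cM corresponds to a recombination frequency of 0.160.
The F1 is Z br / z BR, so z br is a recombinant gamete class with expected frequency r/2 = 0.160/2 = 0.0800.
Expected number = 0.0800 × 1000 = 80.00 ≈ 80.

80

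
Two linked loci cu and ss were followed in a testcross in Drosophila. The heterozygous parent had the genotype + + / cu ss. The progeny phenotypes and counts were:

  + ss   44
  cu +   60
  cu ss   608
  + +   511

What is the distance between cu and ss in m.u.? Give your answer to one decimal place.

8.5 m.u.

The recombinant classes are + ss and cu +: 44 + 60 = 104.
Recombination frequency = 104/1223 = 0.0850 ≈ 8.5%, i.e. 8.5 m.u.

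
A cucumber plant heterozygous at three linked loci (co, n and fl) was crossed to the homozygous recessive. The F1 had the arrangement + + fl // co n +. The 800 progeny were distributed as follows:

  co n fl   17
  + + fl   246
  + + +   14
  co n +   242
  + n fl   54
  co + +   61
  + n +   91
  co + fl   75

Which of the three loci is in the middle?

fl

The two rarest classes, + + + and co n fl, are the double crossovers. Comparing them with the parentals, only the fl allele has switched, so fl is the middle locus and the order is co – fl – n.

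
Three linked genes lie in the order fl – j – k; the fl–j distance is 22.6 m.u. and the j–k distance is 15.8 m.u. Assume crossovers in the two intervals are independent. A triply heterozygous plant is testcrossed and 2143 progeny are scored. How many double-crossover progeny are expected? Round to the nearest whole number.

Map distances give recombination frequencies of 0.226 and 0.158 for the two intervals.
With no interference, expected double-crossover frequency = 0.226 × 0.158 = 0.03571.
Expected number = 0.03571 × 2143 = 76.52 ≈ 77.

77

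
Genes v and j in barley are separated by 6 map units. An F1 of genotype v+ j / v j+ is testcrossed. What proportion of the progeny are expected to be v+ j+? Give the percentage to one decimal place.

3.0%

A map distance of 6 map units corresponds to a recombination frequency of 0.060.
The F1 is v+ j / v j+, so v+ j+ is a recombinant gamete class with expected frequency r/2 = 0.060/2 = 0.0300.
That is 0.0300 = 3.0% of the progeny.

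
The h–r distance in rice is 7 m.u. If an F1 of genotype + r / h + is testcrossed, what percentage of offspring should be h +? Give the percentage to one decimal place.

A map distance of 7 m.u. corresponds to a recombination frequency of 0.070.
The F1 is + r / h +, so h + is a parental gamete class with expected frequency (1 − r)/2 = 0.930/2 = 0.4650.
That is 0.4650 = 46.5% of the progeny.

46.5%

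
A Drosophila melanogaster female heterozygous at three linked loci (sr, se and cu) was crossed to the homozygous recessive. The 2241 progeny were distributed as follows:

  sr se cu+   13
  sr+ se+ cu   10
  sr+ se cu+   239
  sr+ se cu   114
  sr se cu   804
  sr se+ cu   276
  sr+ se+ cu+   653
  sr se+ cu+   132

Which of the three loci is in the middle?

cu

The two most frequent reciprocal classes, sr+ se+ cu+ and sr se cu, are the parental types, so the F1 was sr+ se+ cu+ / sr se cu.
The two rarest classes, sr+ se+ cu and sr se cu+, are the double crossovers. Comparing them with the parentals, only the cu allele has switched, so cu is the middle locus and the order is sr – cu – se.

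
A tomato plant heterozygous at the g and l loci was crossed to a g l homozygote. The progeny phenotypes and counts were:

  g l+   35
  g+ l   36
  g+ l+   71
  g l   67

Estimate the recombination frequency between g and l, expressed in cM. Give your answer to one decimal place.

34.0 cM

The two most frequent classes, g+ l+ (71) and g l (67), are the parental types, so the F1 was g+ l+ / g l.
The recombinant classes are g+ l and g l+: 36 + 35 = 71.
Recombination frequency = 71/209 = 0.3397 ≈ 34.0%, i.e. 34.0 cM.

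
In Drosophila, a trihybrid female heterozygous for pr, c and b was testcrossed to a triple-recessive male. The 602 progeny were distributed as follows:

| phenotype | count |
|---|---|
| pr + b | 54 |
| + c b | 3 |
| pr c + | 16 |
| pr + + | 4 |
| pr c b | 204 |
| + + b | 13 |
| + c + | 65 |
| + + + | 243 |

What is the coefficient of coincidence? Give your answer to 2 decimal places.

0.93

The two most frequent reciprocal classes, + + + and pr c b, are the parental types, so the F1 was + + + / pr c b.
The two rarest classes, pr + + and + c b, are the double crossovers. Comparing them with the parentals, only the pr allele has switched, so pr is the middle locus and the order is c – pr – b.
c–pr: (119 + 7)/602 = 0.2093; pr–b: (29 + 7)/602 = 0.0598.
Expected DCO frequency = 0.2093 × 0.0598 ≈ 0.01252; observed = 7/602 ≈ 0.01163.
Coefficient of coincidence = 0.01163/0.01252 ≈ 0.93.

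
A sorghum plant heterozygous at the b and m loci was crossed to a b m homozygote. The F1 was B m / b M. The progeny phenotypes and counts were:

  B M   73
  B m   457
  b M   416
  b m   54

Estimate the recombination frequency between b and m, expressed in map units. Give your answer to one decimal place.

12.7 map units

The recombinant classes are B M and b m: 73 + 54 = 127.
Recombination frequency = 127/1000 = 0.1270 ≈ 12.7%, i.e. 12.7 map units.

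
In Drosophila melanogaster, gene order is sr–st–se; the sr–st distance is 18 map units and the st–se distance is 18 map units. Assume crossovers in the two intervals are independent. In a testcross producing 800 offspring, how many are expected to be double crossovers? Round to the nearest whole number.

Map distances give recombination frequencies of 0.180 and 0.180 for the two intervals.
With no interference, expected double-crossover frequency = 0.180 × 0.180 = 0.03240.
Expected number = 0.03240 × 800 = 25.92 ≈ 26.

26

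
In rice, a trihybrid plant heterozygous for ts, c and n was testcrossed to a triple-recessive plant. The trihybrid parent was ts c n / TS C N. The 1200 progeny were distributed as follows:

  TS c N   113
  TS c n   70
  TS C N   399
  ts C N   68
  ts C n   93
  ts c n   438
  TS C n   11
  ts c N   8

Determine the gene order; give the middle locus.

n

The two rarest classes, ts c N and TS C n, are the double crossovers. Comparing them with the parentals, only the n allele has switched, so n is the middle locus and the order is c – n – ts.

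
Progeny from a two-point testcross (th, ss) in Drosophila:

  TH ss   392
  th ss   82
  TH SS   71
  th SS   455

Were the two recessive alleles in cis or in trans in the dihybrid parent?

trans

The two most frequent classes are TH ss (392) and th SS (455); these are the parental (non-recombinant) types.
So the F1 carried TH ss on one chromosome and th SS on the other — the recessive alleles are on opposite chromosomes (trans / repulsion).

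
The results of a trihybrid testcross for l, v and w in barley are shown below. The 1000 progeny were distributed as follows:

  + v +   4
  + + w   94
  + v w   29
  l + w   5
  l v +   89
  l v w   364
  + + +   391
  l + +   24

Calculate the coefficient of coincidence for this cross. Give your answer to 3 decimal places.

0.756

The two most frequent reciprocal classes, l v w and + + +, are the parental types, so the F1 was l v w / + + +.
The two rarest classes, l + w and + v +, are the double crossovers. Comparing them with the parentals, only the v allele has switched, so v is the middle locus and the order is l – v – w.
l–v: (53 + 9)/1000 = 0.0620; v–w: (183 + 9)/1000 = 0.1920.
Expected DCO frequency = 0.0620 × 0.1920 ≈ 0.01190; observed = 9/1000 ≈ 0.00900.
Coefficient of coincidence = 0.00900/0.01190 ≈ 0.756.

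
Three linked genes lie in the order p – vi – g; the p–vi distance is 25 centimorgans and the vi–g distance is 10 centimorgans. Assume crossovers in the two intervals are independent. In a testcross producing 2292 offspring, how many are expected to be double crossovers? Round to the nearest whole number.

Map distances give recombination frequencies of 0.250 and 0.100 for the two intervals.
With no interference, expected double-crossover frequency = 0.250 × 0.100 = 0.02500.
Expected number = 0.02500 × 2292 = 57.30 ≈ 57.

57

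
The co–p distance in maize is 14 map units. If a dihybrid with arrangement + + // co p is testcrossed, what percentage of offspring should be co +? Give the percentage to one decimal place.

7.0%

A map distance of 14 map units corresponds to a recombination frequency of 0.140.
The F1 is + + / co p, so co + is a recombinant gamete class with expected frequency r/2 = 0.140/2 = 0.0700.
That is 0.0700 = 7.0% of the progeny.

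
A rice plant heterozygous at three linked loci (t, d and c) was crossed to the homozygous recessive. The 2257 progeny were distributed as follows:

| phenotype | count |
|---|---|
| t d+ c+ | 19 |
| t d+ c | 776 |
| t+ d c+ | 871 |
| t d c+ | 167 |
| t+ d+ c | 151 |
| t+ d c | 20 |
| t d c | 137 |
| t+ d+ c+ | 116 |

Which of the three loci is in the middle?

c

The two most frequent reciprocal classes, t d+ c and t+ d c+, are the parental types, so the F1 was t d+ c / t+ d c+.
The two rarest classes, t d+ c+ and t+ d c, are the double crossovers. Comparing them with the parentals, only the c allele has switched, so c is the middle locus and the order is d – c – t.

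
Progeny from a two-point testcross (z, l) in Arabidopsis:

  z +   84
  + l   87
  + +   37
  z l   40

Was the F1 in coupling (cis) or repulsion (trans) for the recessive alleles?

The two most frequent classes are + l (87) and z + (84); these are the parental (non-recombinant) types.
So the F1 carried + l on one chromosome and z + on the other — the recessive alleles are on opposite chromosomes (trans / repulsion).

trans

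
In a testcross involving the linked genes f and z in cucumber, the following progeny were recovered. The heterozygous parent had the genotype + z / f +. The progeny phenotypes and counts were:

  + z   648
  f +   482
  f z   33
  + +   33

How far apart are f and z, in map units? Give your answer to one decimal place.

The recombinant classes are + + and f z: 33 + 33 = 66.
Recombination frequency = 66/1196 = 0.0552 ≈ 5.5%, i.e. 5.5 map units.

5.5 map units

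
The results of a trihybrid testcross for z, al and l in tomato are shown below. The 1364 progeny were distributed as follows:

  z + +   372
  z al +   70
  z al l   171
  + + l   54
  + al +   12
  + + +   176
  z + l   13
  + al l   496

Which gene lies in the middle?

l

The two most frequent reciprocal classes, + al l and z + +, are the parental types, so the F1 was + al l / z + +.
The two rarest classes, + al + and z + l, are the double crossovers. Comparing them with the parentals, only the l allele has switched, so l is the middle locus and the order is al – l – z.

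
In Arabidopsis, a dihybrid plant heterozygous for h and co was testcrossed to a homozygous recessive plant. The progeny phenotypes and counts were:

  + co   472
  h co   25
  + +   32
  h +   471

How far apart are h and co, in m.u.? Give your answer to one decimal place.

The two most frequent classes, + co (472) and h + (471), are the parental types, so the F1 was + co / h +.
The recombinant classes are + + and h co: 32 + 25 = 57.
Recombination frequency = 57/1000 = 0.0570 ≈ 5.7%, i.e. 5.7 m.u.

5.7 m.u.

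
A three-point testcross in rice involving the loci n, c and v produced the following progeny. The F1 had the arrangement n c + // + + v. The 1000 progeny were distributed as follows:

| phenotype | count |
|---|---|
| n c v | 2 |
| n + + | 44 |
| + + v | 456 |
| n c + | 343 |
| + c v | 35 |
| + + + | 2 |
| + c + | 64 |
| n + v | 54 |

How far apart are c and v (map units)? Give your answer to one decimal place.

The two rarest classes, n c v and + + +, are the double crossovers. Comparing them with the parentals, only the v allele has switched, so v is the middle locus and the order is n – v – c.
Crossovers in the v–c interval produce the single-crossover classes n + + and + c v (44 + 35 = 79) plus the double crossovers (4).
RF(v–c) = (79 + 4) / 1000 = 83/1000 = 0.0830 → 8.3 map units.

8.3 map units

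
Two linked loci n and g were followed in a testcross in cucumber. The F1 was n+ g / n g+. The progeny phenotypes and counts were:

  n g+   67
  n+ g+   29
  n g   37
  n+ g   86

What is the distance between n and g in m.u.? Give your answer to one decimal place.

The recombinant classes are n+ g+ and n g: 29 + 37 = 66.
Recombination frequency = 66/219 = 0.3014 ≈ 30.1%, i.e. 30.1 m.u.

30.1 m.u.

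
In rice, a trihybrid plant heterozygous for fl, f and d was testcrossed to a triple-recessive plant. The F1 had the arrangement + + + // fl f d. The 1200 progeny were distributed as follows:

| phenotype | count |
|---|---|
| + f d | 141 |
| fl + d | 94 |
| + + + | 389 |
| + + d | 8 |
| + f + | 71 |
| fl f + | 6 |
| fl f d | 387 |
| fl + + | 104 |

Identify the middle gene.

The two rarest classes, + + d and fl f +, are the double crossovers. Comparing them with the parentals, only the d allele has switched, so d is the middle locus and the order is f – d – fl.

d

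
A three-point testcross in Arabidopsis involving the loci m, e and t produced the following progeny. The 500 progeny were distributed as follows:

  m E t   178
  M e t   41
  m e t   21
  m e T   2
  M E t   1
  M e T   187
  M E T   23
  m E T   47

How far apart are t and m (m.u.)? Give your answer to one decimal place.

The two most frequent reciprocal classes, M e T and m E t, are the parental types, so the F1 was M e T / m E t.
The two rarest classes, m e T and M E t, are the double crossovers. Comparing them with the parentals, only the m allele has switched, so m is the middle locus and the order is e – m – t.
Crossovers in the m–t interval produce the single-crossover classes M e t and m E T (41 + 47 = 88) plus the double crossovers (3).
RF(m–t) = (88 + 3) / 500 = 91/500 = 0.1820 → 18.2 m.u.

18.2 m.u.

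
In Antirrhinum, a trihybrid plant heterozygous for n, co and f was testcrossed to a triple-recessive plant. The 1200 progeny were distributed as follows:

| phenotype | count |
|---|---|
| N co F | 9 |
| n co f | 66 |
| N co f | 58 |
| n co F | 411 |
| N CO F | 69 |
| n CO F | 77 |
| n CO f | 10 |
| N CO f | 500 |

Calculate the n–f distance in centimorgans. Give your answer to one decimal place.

The two most frequent reciprocal classes, N CO f and n co F, are the parental types, so the F1 was N CO f / n co F.
The two rarest classes, n CO f and N co F, are the double crossovers. Comparing them with the parentals, only the n allele has switched, so n is the middle locus and the order is co – n – f.
Crossovers in the n–f interval produce the single-crossover classes N CO F and n co f (69 + 66 = 135) plus the double crossovers (19).
RF(n–f) = (135 + 19) / 1200 = 154/1200 = 0.1283 → 12.8 centimorgans.

12.8 centimorgans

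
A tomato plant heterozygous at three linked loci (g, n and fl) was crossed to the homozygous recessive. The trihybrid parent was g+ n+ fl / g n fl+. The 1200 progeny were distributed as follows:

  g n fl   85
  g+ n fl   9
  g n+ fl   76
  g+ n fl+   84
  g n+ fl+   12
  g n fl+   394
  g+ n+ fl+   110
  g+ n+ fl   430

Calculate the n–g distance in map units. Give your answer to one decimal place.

15.1 map units

The two rarest classes, g+ n fl and g n+ fl+, are the double crossovers. Comparing them with the parentals, only the n allele has switched, so n is the middle locus and the order is g – n – fl.
Crossovers in the g–n interval produce the single-crossover classes g n+ fl and g+ n fl+ (76 + 84 = 160) plus the double crossovers (21).
RF(g–n) = (160 + 21) / 1200 = 181/1200 = 0.1508 → 15.1 map units.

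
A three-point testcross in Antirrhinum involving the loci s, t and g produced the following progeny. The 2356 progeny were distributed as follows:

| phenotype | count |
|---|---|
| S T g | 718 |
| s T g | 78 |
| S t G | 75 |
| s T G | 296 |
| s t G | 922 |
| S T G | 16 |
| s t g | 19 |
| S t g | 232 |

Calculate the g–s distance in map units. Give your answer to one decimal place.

The two most frequent reciprocal classes, s t G and S T g, are the parental types, so the F1 was s t G / S T g.
The two rarest classes, s t g and S T G, are the double crossovers. Comparing them with the parentals, only the g allele has switched, so g is the middle locus and the order is t – g – s.
Crossovers in the g–s interval produce the single-crossover classes S t G and s T g (75 + 78 = 153) plus the double crossovers (35).
RF(g–s) = (153 + 35) / 2356 = 188/2356 = 0.0798 → 8.0 map units.

8.0 map units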